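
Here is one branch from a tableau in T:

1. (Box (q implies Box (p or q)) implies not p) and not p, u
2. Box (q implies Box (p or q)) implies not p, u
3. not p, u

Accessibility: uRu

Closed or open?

Open

No atom appears with both signs at the same world.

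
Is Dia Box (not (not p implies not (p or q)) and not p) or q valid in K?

Tableau for the negation not (Dia Box (not (not p implies not (p or q)) and not p) or q):
1. not (Dia Box (not (not p implies not (p or q)) and not p) or q), 0
2. not Dia Box (not (not p implies not (p or q)) and not p), 0
3. not q, 0
The negation has an open branch (countermodel exists).

Not valid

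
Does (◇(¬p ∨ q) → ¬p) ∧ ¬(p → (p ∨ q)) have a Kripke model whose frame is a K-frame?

Unsatisfiable

1. (◇(¬p ∨ q) → ¬p) ∧ ¬(p → (p ∨ q)), w0
2. ◇(¬p ∨ q) → ¬p, w0
3. ¬(p → (p ∨ q)), w0
4. p, w0
5. ¬(p ∨ q), w0
6. ¬p, w0
7. ¬q, w0
Branch closes: p and ¬p both at w0.
(One branch shown.) All branches close.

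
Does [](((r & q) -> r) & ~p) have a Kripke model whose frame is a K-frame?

1. [](((r & q) -> r) & ~p), w0

Satisfiable (open branch found)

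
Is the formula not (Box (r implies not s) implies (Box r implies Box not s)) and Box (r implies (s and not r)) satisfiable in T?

1. not (Box (r implies not s) implies (Box r implies Box not s)) and Box (r implies (s and not r)), 0
2. not (Box (r implies not s) implies (Box r implies Box not s)), 0
3. Box (r implies (s and not r)), 0
4. Box (r implies not s), 0
5. not (Box r implies Box not s), 0
6. Box r, 0
7. not Box not s, 0
8. r implies (s and not r), 0
9. r implies not s, 0
10. r, 0
11. s and not r, 0
12. s, 0
13. not r, 0
Accessibility: 0R0
Branch closes: r and not r both at 0.
All branches of the tableau close; one closing branch shown above.

No, unsatisfiable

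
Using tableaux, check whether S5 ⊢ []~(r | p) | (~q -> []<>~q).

Yes, valid

Tableau for the negation ~([]~(r | p) | (~q -> []<>~q)):
1. ~([]~(r | p) | (~q -> []<>~q)), w0
2. ~[]~(r | p), w0   [~|-rule on 1]
3. ~(~q -> []<>~q), w0   [~|-rule on 1]
4. ~q, w0   [~->-rule on 3]
5. ~[]<>~q, w0   [~->-rule on 3]
6. r | p, w1   [~[]-rule on 2: fresh world w1, w0Rw1]
7. p, w1   [|-rule on 6 (branches; this branch)]
8. ~<>~q, w2   [~[]-rule on 5: fresh world w2, w0Rw2]
9. q, w0   [~<>-rule on 8 via w2Rw0]
Accessibility: w0Rw0, w0Rw1, w0Rw2, w1Rw0, w1Rw1, w1Rw2, w2Rw0, w2Rw1, w2Rw2
Branch closes: q and ~q both at w0.
All branches of the negation close; one closing branch shown above.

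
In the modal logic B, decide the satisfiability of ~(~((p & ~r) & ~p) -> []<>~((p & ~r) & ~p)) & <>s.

1. ~(~((p & ~r) & ~p) -> []<>~((p & ~r) & ~p)) & <>s, w0
2. ~(~((p & ~r) & ~p) -> []<>~((p & ~r) & ~p)), w0
3. <>s, w0
4. ~((p & ~r) & ~p), w0
5. ~[]<>~((p & ~r) & ~p), w0
6. ~(p & ~r), w0
7. r, w0
8. s, w1
9. ~<>~((p & ~r) & ~p), w2
10. (p & ~r) & ~p, w0
11. p & ~r, w0
12. ~p, w0
13. p, w0
14. ~r, w0
Accessibility: w0Rw0, w0Rw1, w0Rw2, w1Rw0, w1Rw1, w2Rw0, w2Rw2
Branch closes: p and ~p both at w0.
Every branch closes; the branch above is one of them.

No, unsatisfiable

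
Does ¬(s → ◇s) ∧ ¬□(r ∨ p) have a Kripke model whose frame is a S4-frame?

1. ¬(s → ◇s) ∧ ¬□(r ∨ p), u
2. ¬(s → ◇s), u
3. ¬□(r ∨ p), u
4. s, u
5. ¬◇s, u
6. ¬s, u
Accessibility: uRu
Branch closes: s and ¬s both at u.
Every branch closes; the branch above is one of them.

Unsatisfiable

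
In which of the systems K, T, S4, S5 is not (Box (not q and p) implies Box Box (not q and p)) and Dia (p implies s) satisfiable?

K, T

T-tableau for the formula:
1. not (Box (not q and p) implies Box Box (not q and p)) and Dia (p implies s), u
2. not (Box (not q and p) implies Box Box (not q and p)), u   [and-rule on 1]
3. Dia (p implies s), u   [and-rule on 1]
4. Box (not q and p), u   [neg-implies-rule on 2]
5. not Box Box (not q and p), u   [neg-implies-rule on 2]
6. not q and p, u   [Box-rule on 4 via uRu]
7. not q, u   [and-rule on 6]
8. p, u   [and-rule on 6]
9. p implies s, v   [Dia-rule on 3: fresh world v, uRv]
10. not q and p, v   [Box-rule on 4 via uRv]
11. not q, v   [and-rule on 10]
12. p, v   [and-rule on 10]
13. s, v   [implies-rule on 9 (branches; this branch)]
14. not Box (not q and p), w   [neg-Box-rule on 5: fresh world w, uRw]
15. not q and p, w   [Box-rule on 4 via uRw]
16. not q, w   [and-rule on 15]
17. p, w   [and-rule on 15]
18. not (not q and p), x   [neg-Box-rule on 14: fresh world x, wRx]
19. not p, x   [neg-and-rule on 18 (branches; this branch)]
Accessibility: uRu, uRv, uRw, vRv, wRw, wRx, xRx
Complete open branch: satisfiable in T, hence also in K (this T-model is also a K-model).
S4-tableau for the formula:
1. not (Box (not q and p) implies Box Box (not q and p)) and Dia (p implies s), u
2. not (Box (not q and p) implies Box Box (not q and p)), u   [and-rule on 1]
3. Dia (p implies s), u   [and-rule on 1]
4. Box (not q and p), u   [neg-implies-rule on 2]
5. not Box Box (not q and p), u   [neg-implies-rule on 2]
6. not q and p, u   [Box-rule on 4 via uRu]
7. not q, u   [and-rule on 6]
8. p, u   [and-rule on 6]
9. p implies s, v   [Dia-rule on 3: fresh world v, uRv]
10. not q and p, v   [Box-rule on 4 via uRv]
11. not q, v   [and-rule on 10]
12. p, v   [and-rule on 10]
13. s, v   [implies-rule on 9 (branches; this branch)]
14. not Box (not q and p), w   [neg-Box-rule on 5: fresh world w, uRw]
15. not q and p, w   [Box-rule on 4 via uRw]
16. not q, w   [and-rule on 15]
17. p, w   [and-rule on 15]
18. not (not q and p), x   [neg-Box-rule on 14: fresh world x, wRx]
19. not q and p, x   [Box-rule on 4 via uRx]
20. not q, x   [and-rule on 19]
21. p, x   [and-rule on 19]
22. not p, x   [neg-and-rule on 18 (branches; this branch)]
Accessibility: uRu, uRv, uRw, uRx, vRv, wRw, wRx, xRx
Branch closes: p and not p both at x.
Every branch closes (one shown): unsatisfiable in S4, hence also in S5 (every S5-frame is an S4-frame).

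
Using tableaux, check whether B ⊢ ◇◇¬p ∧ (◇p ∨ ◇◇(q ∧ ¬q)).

Invalid (countermodel exists)

Tableau for the negation ¬(◇◇¬p ∧ (◇p ∨ ◇◇(q ∧ ¬q))):
1. ¬(◇◇¬p ∧ (◇p ∨ ◇◇(q ∧ ¬q))), u
2. ¬(◇p ∨ ◇◇(q ∧ ¬q)), u
3. ¬◇p, u
4. ¬◇◇(q ∧ ¬q), u
5. ¬p, u
6. ¬◇(q ∧ ¬q), u
7. ¬(q ∧ ¬q), u
8. q, u
Accessibility: uRu
The negation has an open branch (countermodel exists).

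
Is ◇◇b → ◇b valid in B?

No, not valid

Tableau for the negation ¬(◇◇b → ◇b):
1. ¬(◇◇b → ◇b), u
2. ◇◇b, u
3. ¬◇b, u
4. ¬b, u
5. ◇b, v
6. ¬b, v
7. b, w
Accessibility: uRu, uRv, vRu, vRv, vRw, wRv, wRw
The negation has an open branch (countermodel exists).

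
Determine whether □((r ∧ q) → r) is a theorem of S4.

Valid in S4

Tableau for the negation ¬□((r ∧ q) → r):
1. ¬□((r ∧ q) → r), u
2. ¬((r ∧ q) → r), v
3. r ∧ q, v
4. ¬r, v
5. r, v
6. q, v
Accessibility: uRu, uRv, vRv
Branch closes: r and ¬r both at v.
All branches of the negation close; one closing branch shown above.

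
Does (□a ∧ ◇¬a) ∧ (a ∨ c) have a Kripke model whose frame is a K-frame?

No, unsatisfiable

1. (□a ∧ ◇¬a) ∧ (a ∨ c), u
2. □a ∧ ◇¬a, u   [∧-rule on 1]
3. a ∨ c, u   [∧-rule on 1]
4. □a, u   [∧-rule on 2]
5. ◇¬a, u   [∧-rule on 2]
6. c, u   [∨-rule on 3 (branches; this branch)]
7. ¬a, v   [◇-rule on 5: fresh world v, uRv]
8. a, v   [□-rule on 4 via uRv]
Accessibility: uRv
Branch closes: a and ¬a both at v.
Every branch closes; the branch above is one of them.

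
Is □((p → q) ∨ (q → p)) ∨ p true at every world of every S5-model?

Tableau for the negation ¬(□((p → q) ∨ (q → p)) ∨ p):
1. ¬(□((p → q) ∨ (q → p)) ∨ p), 0
2. ¬□((p → q) ∨ (q → p)), 0
3. ¬p, 0
4. ¬((p → q) ∨ (q → p)), 1
5. ¬(p → q), 1
6. ¬(q → p), 1
7. p, 1
8. ¬q, 1
9. q, 1
10. ¬p, 1
Accessibility: 0R0, 0R1, 1R0, 1R1
Branch closes: q and ¬q both at 1.
Every branch of the negation's tableau closes; the branch above is one of them.

Valid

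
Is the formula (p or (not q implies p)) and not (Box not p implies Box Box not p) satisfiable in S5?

Unsatisfiable

1. (p or (not q implies p)) and not (Box not p implies Box Box not p), w0
2. p or (not q implies p), w0   [and-rule on 1]
3. not (Box not p implies Box Box not p), w0   [and-rule on 1]
4. Box not p, w0   [neg-implies-rule on 3]
5. not Box Box not p, w0   [neg-implies-rule on 3]
6. not p, w0   [Box-rule on 4 via w0Rw0]
7. not q implies p, w0   [or-rule on 2 (branches; this branch)]
8. q, w0   [implies-rule on 7 (branches; this branch)]
9. not Box not p, w1   [neg-Box-rule on 5: fresh world w1, w0Rw1]
10. not p, w1   [Box-rule on 4 via w0Rw1]
11. p, w2   [neg-Box-rule on 9: fresh world w2, w1Rw2]
12. not p, w2   [Box-rule on 4 via w0Rw2]
Accessibility: w0Rw0, w0Rw1, w0Rw2, w1Rw0, w1Rw1, w1Rw2, w2Rw0, w2Rw1, w2Rw2
Branch closes: p and not p both at w2.
(One branch shown.) All branches close.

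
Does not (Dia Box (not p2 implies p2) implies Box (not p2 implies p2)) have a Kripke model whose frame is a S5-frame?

1. not (Dia Box (not p2 implies p2) implies Box (not p2 implies p2)), w0
2. Dia Box (not p2 implies p2), w0
3. not Box (not p2 implies p2), w0
4. Box (not p2 implies p2), w1
5. not p2 implies p2, w0
6. not p2 implies p2, w1
7. p2, w0
8. p2, w1
9. not (not p2 implies p2), w2
10. not p2, w2
11. not p2 implies p2, w2
12. p2, w2
Accessibility: w0Rw0, w0Rw1, w0Rw2, w1Rw0, w1Rw1, w1Rw2, w2Rw0, w2Rw1, w2Rw2
Branch closes: p2 and not p2 both at w2.
Every branch closes; the branch above is one of them.

No, unsatisfiable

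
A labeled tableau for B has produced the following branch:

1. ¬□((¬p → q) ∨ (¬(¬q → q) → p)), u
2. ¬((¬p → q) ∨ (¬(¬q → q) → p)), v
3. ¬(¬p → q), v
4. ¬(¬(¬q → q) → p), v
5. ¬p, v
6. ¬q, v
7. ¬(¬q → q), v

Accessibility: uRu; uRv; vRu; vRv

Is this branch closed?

Not closed

There is no literal clash: for every atom and world, at most one sign appears.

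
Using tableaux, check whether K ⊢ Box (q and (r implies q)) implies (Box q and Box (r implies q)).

Valid

Tableau for the negation not (Box (q and (r implies q)) implies (Box q and Box (r implies q))):
1. not (Box (q and (r implies q)) implies (Box q and Box (r implies q))), u
2. Box (q and (r implies q)), u
3. not (Box q and Box (r implies q)), u
4. not Box (r implies q), u
5. not (r implies q), v
6. r, v
7. not q, v
8. q and (r implies q), v
9. q, v
10. r implies q, v
Accessibility: uRv
Branch closes: q and not q both at v.
All branches of the negation close; one closing branch shown above.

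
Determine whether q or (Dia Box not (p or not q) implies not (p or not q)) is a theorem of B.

Valid

Tableau for the negation not (q or (Dia Box not (p or not q) implies not (p or not q))):
1. not (q or (Dia Box not (p or not q) implies not (p or not q))), u
2. not q, u   [neg-or-rule on 1]
3. not (Dia Box not (p or not q) implies not (p or not q)), u   [neg-or-rule on 1]
4. Dia Box not (p or not q), u   [neg-implies-rule on 3]
5. p or not q, u   [neg-implies-rule on 3]
6. Box not (p or not q), v   [Dia-rule on 4: fresh world v, uRv]
7. not (p or not q), u   [Box-rule on 6 via vRu]
8. not p, u   [neg-or-rule on 7]
9. q, u   [neg-or-rule on 7]
Accessibility: uRu, uRv, vRu, vRv
Branch closes: q and not q both at u.
All branches of the negation close; one closing branch shown above.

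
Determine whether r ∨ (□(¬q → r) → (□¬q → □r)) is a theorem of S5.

Valid in S5

Tableau for the negation ¬(r ∨ (□(¬q → r) → (□¬q → □r))):
1. ¬(r ∨ (□(¬q → r) → (□¬q → □r))), 0
2. ¬r, 0
3. ¬(□(¬q → r) → (□¬q → □r)), 0
4. □(¬q → r), 0
5. ¬(□¬q → □r), 0
6. □¬q, 0
7. ¬□r, 0
8. ¬q → r, 0
9. ¬q, 0
10. r, 0
Accessibility: 0R0
Branch closes: r and ¬r both at 0.
Every branch of the negation's tableau closes; the branch above is one of them.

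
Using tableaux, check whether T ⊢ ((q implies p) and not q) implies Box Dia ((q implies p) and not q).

No, not valid

Tableau for the negation not (((q implies p) and not q) implies Box Dia ((q implies p) and not q)):
1. not (((q implies p) and not q) implies Box Dia ((q implies p) and not q)), 0
2. (q implies p) and not q, 0
3. not Box Dia ((q implies p) and not q), 0
4. q implies p, 0
5. not q, 0
6. p, 0
7. not Dia ((q implies p) and not q), 1
8. not ((q implies p) and not q), 1
9. q, 1
Accessibility: 0R0, 0R1, 1R1
The negation has an open branch (countermodel exists).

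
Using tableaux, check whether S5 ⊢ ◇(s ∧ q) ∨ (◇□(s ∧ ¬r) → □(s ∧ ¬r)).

Tableau for the negation ¬(◇(s ∧ q) ∨ (◇□(s ∧ ¬r) → □(s ∧ ¬r))):
1. ¬(◇(s ∧ q) ∨ (◇□(s ∧ ¬r) → □(s ∧ ¬r))), w0
2. ¬◇(s ∧ q), w0   [¬∨-rule on 1]
3. ¬(◇□(s ∧ ¬r) → □(s ∧ ¬r)), w0   [¬∨-rule on 1]
4. ◇□(s ∧ ¬r), w0   [¬→-rule on 3]
5. ¬□(s ∧ ¬r), w0   [¬→-rule on 3]
6. ¬(s ∧ q), w0   [¬◇-rule on 2 via w0Rw0]
7. ¬q, w0   [¬∧-rule on 6 (branches; this branch)]
8. □(s ∧ ¬r), w1   [◇-rule on 4: fresh world w1, w0Rw1]
9. ¬(s ∧ q), w1   [¬◇-rule on 2 via w0Rw1]
10. s ∧ ¬r, w0   [□-rule on 8 via w1Rw0]
11. s, w0   [∧-rule on 10]
12. ¬r, w0   [∧-rule on 10]
13. s ∧ ¬r, w1   [□-rule on 8 via w1Rw1]
14. s, w1   [∧-rule on 13]
15. ¬r, w1   [∧-rule on 13]
16. ¬q, w1   [¬∧-rule on 9 (branches; this branch)]
17. ¬(s ∧ ¬r), w2   [¬□-rule on 5: fresh world w2, w0Rw2]
18. ¬(s ∧ q), w2   [¬◇-rule on 2 via w0Rw2]
19. s ∧ ¬r, w2   [□-rule on 8 via w1Rw2]
20. s, w2   [∧-rule on 19]
21. ¬r, w2   [∧-rule on 19]
22. r, w2   [¬∧-rule on 17 (branches; this branch)]
Accessibility: w0Rw0, w0Rw1, w0Rw2, w1Rw0, w1Rw1, w1Rw2, w2Rw0, w2Rw1, w2Rw2
Branch closes: r and ¬r both at w2.
Every branch of the negation's tableau closes; the branch above is one of them.

Valid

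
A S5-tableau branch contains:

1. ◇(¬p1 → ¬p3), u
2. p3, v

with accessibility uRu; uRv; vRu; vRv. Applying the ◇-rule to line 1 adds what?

a fresh world w with uRw, and ¬p1 → ¬p3 at w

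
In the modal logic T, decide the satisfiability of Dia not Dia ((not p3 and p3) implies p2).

1. Dia not Dia ((not p3 and p3) implies p2), w0
2. not Dia ((not p3 and p3) implies p2), w1
3. not ((not p3 and p3) implies p2), w1
4. not p3 and p3, w1
5. not p2, w1
6. not p3, w1
7. p3, w1
Accessibility: w0Rw0, w0Rw1, w1Rw1
Branch closes: p3 and not p3 both at w1.
(One branch shown.) All branches close.

No, unsatisfiable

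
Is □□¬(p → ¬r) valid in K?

Invalid (countermodel exists)

Tableau for the negation ¬□□¬(p → ¬r):
1. ¬□□¬(p → ¬r), u
2. ¬□¬(p → ¬r), v
3. p → ¬r, w
4. ¬r, w
Accessibility: uRv, vRw
The negation has an open branch (countermodel exists).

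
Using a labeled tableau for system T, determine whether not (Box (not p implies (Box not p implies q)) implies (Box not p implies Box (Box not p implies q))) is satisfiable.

Unsatisfiable

1. not (Box (not p implies (Box not p implies q)) implies (Box not p implies Box (Box not p implies q))), u
2. Box (not p implies (Box not p implies q)), u
3. not (Box not p implies Box (Box not p implies q)), u
4. Box not p, u
5. not Box (Box not p implies q), u
6. not p implies (Box not p implies q), u
7. not p, u
8. Box not p implies q, u
9. not Box not p, u
10. not (Box not p implies q), v
11. Box not p, v
12. not q, v
13. not p implies (Box not p implies q), v
14. not p, v
15. Box not p implies q, v
16. not Box not p, v
17. p, w
18. not p implies (Box not p implies q), w
19. not p, w
Accessibility: uRu, uRv, uRw, vRv, wRw
Branch closes: p and not p both at w.
All branches of the tableau close; one closing branch shown above.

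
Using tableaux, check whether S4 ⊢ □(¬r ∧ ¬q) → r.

No, not valid

Tableau for the negation ¬(□(¬r ∧ ¬q) → r):
1. ¬(□(¬r ∧ ¬q) → r), 0
2. □(¬r ∧ ¬q), 0   [¬→-rule on 1]
3. ¬r, 0   [¬→-rule on 1]
4. ¬r ∧ ¬q, 0   [□-rule on 2 via 0R0]
5. ¬q, 0   [∧-rule on 4]
Accessibility: 0R0
The negation has an open branch (countermodel exists).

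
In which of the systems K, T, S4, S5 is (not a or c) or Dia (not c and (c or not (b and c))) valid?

T, S4, S5

K-tableau for the negation not ((not a or c) or Dia (not c and (c or not (b and c)))):
1. not ((not a or c) or Dia (not c and (c or not (b and c)))), u
2. not (not a or c), u   [neg-or-rule on 1]
3. not Dia (not c and (c or not (b and c))), u   [neg-or-rule on 1]
4. a, u   [neg-or-rule on 2]
5. not c, u   [neg-or-rule on 2]
Complete open branch: countermodel on a K-frame, so not valid in K.
T-tableau for the negation not ((not a or c) or Dia (not c and (c or not (b and c)))):
1. not ((not a or c) or Dia (not c and (c or not (b and c)))), u
2. not (not a or c), u   [neg-or-rule on 1]
3. not Dia (not c and (c or not (b and c))), u   [neg-or-rule on 1]
4. a, u   [neg-or-rule on 2]
5. not c, u   [neg-or-rule on 2]
6. not (not c and (c or not (b and c))), u   [neg-Dia-rule on 3 via uRu]
7. not (c or not (b and c)), u   [neg-and-rule on 6 (branches; this branch)]
8. b and c, u   [neg-or-rule on 7]
9. b, u   [and-rule on 8]
10. c, u   [and-rule on 8]
Accessibility: uRu
Branch closes: c and not c both at u.
Every branch closes (one shown): valid in T, hence also in S4, S5 (every theorem of T is a theorem of S4 and S5).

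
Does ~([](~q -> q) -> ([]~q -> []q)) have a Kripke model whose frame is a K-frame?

1. ~([](~q -> q) -> ([]~q -> []q)), w0
2. [](~q -> q), w0   [~->-rule on 1]
3. ~([]~q -> []q), w0   [~->-rule on 1]
4. []~q, w0   [~->-rule on 3]
5. ~[]q, w0   [~->-rule on 3]
6. ~q, w1   [~[]-rule on 5: fresh world w1, w0Rw1]
7. ~q -> q, w1   [[]-rule on 2 via w0Rw1]
8. q, w1   [->-rule on 7 (branches; this branch)]
Accessibility: w0Rw1
Branch closes: q and ~q both at w1.
All branches of the tableau close; one closing branch shown above.

Unsatisfiable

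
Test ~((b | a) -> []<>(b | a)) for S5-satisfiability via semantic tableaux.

Unsatisfiable (every branch closes)

1. ~((b | a) -> []<>(b | a)), 0
2. b | a, 0
3. ~[]<>(b | a), 0
4. a, 0
5. ~<>(b | a), 1
6. ~(b | a), 0
7. ~b, 0
8. ~a, 0
Accessibility: 0R0, 0R1, 1R0, 1R1
Branch closes: a and ~a both at 0.
Every branch closes; the branch above is one of them.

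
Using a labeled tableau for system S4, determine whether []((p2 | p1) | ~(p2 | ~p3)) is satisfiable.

1. []((p2 | p1) | ~(p2 | ~p3)), w0
2. (p2 | p1) | ~(p2 | ~p3), w0   [[]-rule on 1 via w0Rw0]
3. ~(p2 | ~p3), w0   [|-rule on 2 (branches; this branch)]
4. ~p2, w0   [~|-rule on 3]
5. p3, w0   [~|-rule on 3]
Accessibility: w0Rw0

Yes, satisfiable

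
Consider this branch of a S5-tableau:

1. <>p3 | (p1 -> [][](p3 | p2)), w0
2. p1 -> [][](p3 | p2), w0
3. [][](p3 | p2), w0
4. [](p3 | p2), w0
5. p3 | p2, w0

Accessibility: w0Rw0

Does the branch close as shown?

Not closed

There is no literal clash: for every atom and world, at most one sign appears.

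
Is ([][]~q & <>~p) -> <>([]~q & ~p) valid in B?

Yes, valid

Tableau for the negation ~(([][]~q & <>~p) -> <>([]~q & ~p)):
1. ~(([][]~q & <>~p) -> <>([]~q & ~p)), w0
2. [][]~q & <>~p, w0
3. ~<>([]~q & ~p), w0
4. [][]~q, w0
5. <>~p, w0
6. ~([]~q & ~p), w0
7. []~q, w0
8. ~q, w0
9. ~[]~q, w0
10. ~p, w1
11. ~([]~q & ~p), w1
12. []~q, w1
13. ~q, w1
14. ~[]~q, w1
15. q, w2
16. ~([]~q & ~p), w2
17. []~q, w2
18. ~q, w2
Accessibility: w0Rw0, w0Rw1, w0Rw2, w1Rw0, w1Rw1, w2Rw0, w2Rw2
Branch closes: q and ~q both at w2.
All branches of the negation close; one closing branch shown above.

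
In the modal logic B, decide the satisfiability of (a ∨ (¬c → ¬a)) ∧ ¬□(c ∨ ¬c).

Unsatisfiable (every branch closes)

1. (a ∨ (¬c → ¬a)) ∧ ¬□(c ∨ ¬c), u
2. a ∨ (¬c → ¬a), u   [∧-rule on 1]
3. ¬□(c ∨ ¬c), u   [∧-rule on 1]
4. ¬c → ¬a, u   [∨-rule on 2 (branches; this branch)]
5. ¬a, u   [→-rule on 4 (branches; this branch)]
6. ¬(c ∨ ¬c), v   [¬□-rule on 3: fresh world v, uRv]
7. ¬c, v   [¬∨-rule on 6]
8. c, v   [¬∨-rule on 6]
Accessibility: uRu, uRv, vRu, vRv
Branch closes: c and ¬c both at v.
All branches of the tableau close; one closing branch shown above.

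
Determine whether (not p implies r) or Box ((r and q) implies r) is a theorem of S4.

Tableau for the negation not ((not p implies r) or Box ((r and q) implies r)):
1. not ((not p implies r) or Box ((r and q) implies r)), w0
2. not (not p implies r), w0
3. not Box ((r and q) implies r), w0
4. not p, w0
5. not r, w0
6. not ((r and q) implies r), w1
7. r and q, w1
8. not r, w1
9. r, w1
10. q, w1
Accessibility: w0Rw0, w0Rw1, w1Rw1
Branch closes: r and not r both at w1.
Every branch of the negation's tableau closes; the branch above is one of them.

Yes, valid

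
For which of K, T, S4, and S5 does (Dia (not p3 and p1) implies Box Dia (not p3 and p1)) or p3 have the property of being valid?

S5

S4-tableau for the negation not ((Dia (not p3 and p1) implies Box Dia (not p3 and p1)) or p3):
1. not ((Dia (not p3 and p1) implies Box Dia (not p3 and p1)) or p3), 0
2. not (Dia (not p3 and p1) implies Box Dia (not p3 and p1)), 0
3. not p3, 0
4. Dia (not p3 and p1), 0
5. not Box Dia (not p3 and p1), 0
6. not p3 and p1, 1
7. not p3, 1
8. p1, 1
9. not Dia (not p3 and p1), 2
10. not (not p3 and p1), 2
11. not p1, 2
Accessibility: 0R0, 0R1, 0R2, 1R1, 2R2
Complete open branch: countermodel on an S4-frame, so not valid in S4, nor in K, T (the same frame is also a K-frame and a T-frame).
S5-tableau for the negation not ((Dia (not p3 and p1) implies Box Dia (not p3 and p1)) or p3):
1. not ((Dia (not p3 and p1) implies Box Dia (not p3 and p1)) or p3), 0
2. not (Dia (not p3 and p1) implies Box Dia (not p3 and p1)), 0
3. not p3, 0
4. Dia (not p3 and p1), 0
5. not Box Dia (not p3 and p1), 0
6. not p3 and p1, 1
7. not p3, 1
8. p1, 1
9. not Dia (not p3 and p1), 2
10. not (not p3 and p1), 0
11. not (not p3 and p1), 1
12. not (not p3 and p1), 2
13. not p1, 0
14. not p1, 1
Accessibility: 0R0, 0R1, 0R2, 1R0, 1R1, 1R2, 2R0, 2R1, 2R2
Branch closes: p1 and not p1 both at 1.
Every branch closes (one shown): valid in S5.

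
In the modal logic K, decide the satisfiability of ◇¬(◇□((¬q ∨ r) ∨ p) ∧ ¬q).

Satisfiable (open branch found)

1. ◇¬(◇□((¬q ∨ r) ∨ p) ∧ ¬q), w0
2. ¬(◇□((¬q ∨ r) ∨ p) ∧ ¬q), w1   [◇-rule on 1: fresh world w1, w0Rw1]
3. q, w1   [¬∧-rule on 2 (branches; this branch)]
Accessibility: w0Rw1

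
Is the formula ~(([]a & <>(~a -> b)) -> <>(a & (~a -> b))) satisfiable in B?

1. ~(([]a & <>(~a -> b)) -> <>(a & (~a -> b))), 0
2. []a & <>(~a -> b), 0   [~->-rule on 1]
3. ~<>(a & (~a -> b)), 0   [~->-rule on 1]
4. []a, 0   [&-rule on 2]
5. <>(~a -> b), 0   [&-rule on 2]
6. ~(a & (~a -> b)), 0   [~<>-rule on 3 via 0R0]
7. a, 0   [[]-rule on 4 via 0R0]
8. ~(~a -> b), 0   [~&-rule on 6 (branches; this branch)]
9. ~a, 0   [~->-rule on 8]
10. ~b, 0   [~->-rule on 8]
Accessibility: 0R0
Branch closes: a and ~a both at 0.
Every branch closes; the branch above is one of them.

Unsatisfiable (every branch closes)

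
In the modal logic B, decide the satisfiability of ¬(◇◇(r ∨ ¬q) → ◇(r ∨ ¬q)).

1. ¬(◇◇(r ∨ ¬q) → ◇(r ∨ ¬q)), 0
2. ◇◇(r ∨ ¬q), 0   [¬→-rule on 1]
3. ¬◇(r ∨ ¬q), 0   [¬→-rule on 1]
4. ¬(r ∨ ¬q), 0   [¬◇-rule on 3 via 0R0]
5. ¬r, 0   [¬∨-rule on 4]
6. q, 0   [¬∨-rule on 4]
7. ◇(r ∨ ¬q), 1   [◇-rule on 2: fresh world 1, 0R1]
8. ¬(r ∨ ¬q), 1   [¬◇-rule on 3 via 0R1]
9. ¬r, 1   [¬∨-rule on 8]
10. q, 1   [¬∨-rule on 8]
11. r ∨ ¬q, 2   [◇-rule on 7: fresh world 2, 1R2]
12. ¬q, 2   [∨-rule on 11 (branches; this branch)]
Accessibility: 0R0, 0R1, 1R0, 1R1, 1R2, 2R1, 2R2

Satisfiable (open branch found)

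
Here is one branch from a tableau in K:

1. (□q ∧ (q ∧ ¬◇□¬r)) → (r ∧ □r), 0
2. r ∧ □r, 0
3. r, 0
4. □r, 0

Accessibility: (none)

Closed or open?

Open

No atom appears with both signs at the same world.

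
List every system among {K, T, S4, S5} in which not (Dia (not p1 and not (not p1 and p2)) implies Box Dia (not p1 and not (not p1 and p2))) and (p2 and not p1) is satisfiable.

K, T, S4

S5-tableau for the formula:
1. not (Dia (not p1 and not (not p1 and p2)) implies Box Dia (not p1 and not (not p1 and p2))) and (p2 and not p1), 0
2. not (Dia (not p1 and not (not p1 and p2)) implies Box Dia (not p1 and not (not p1 and p2))), 0   [and-rule on 1]
3. p2 and not p1, 0   [and-rule on 1]
4. Dia (not p1 and not (not p1 and p2)), 0   [neg-implies-rule on 2]
5. not Box Dia (not p1 and not (not p1 and p2)), 0   [neg-implies-rule on 2]
6. p2, 0   [and-rule on 3]
7. not p1, 0   [and-rule on 3]
8. not p1 and not (not p1 and p2), 1   [Dia-rule on 4: fresh world 1, 0R1]
9. not p1, 1   [and-rule on 8]
10. not (not p1 and p2), 1   [and-rule on 8]
11. not p2, 1   [neg-and-rule on 10 (branches; this branch)]
12. not Dia (not p1 and not (not p1 and p2)), 2   [neg-Box-rule on 5: fresh world 2, 0R2]
13. not (not p1 and not (not p1 and p2)), 0   [neg-Dia-rule on 12 via 2R0]
14. not (not p1 and not (not p1 and p2)), 1   [neg-Dia-rule on 12 via 2R1]
15. not (not p1 and not (not p1 and p2)), 2   [neg-Dia-rule on 12 via 2R2]
16. not p1 and p2, 0   [neg-and-rule on 13 (branches; this branch)]
17. not p1 and p2, 1   [neg-and-rule on 14 (branches; this branch)]
18. p2, 1   [and-rule on 17]
Accessibility: 0R0, 0R1, 0R2, 1R0, 1R1, 1R2, 2R0, 2R1, 2R2
Branch closes: p2 and not p2 both at 1.
Every branch closes (one shown): unsatisfiable in S5.
S4-tableau for the formula:
1. not (Dia (not p1 and not (not p1 and p2)) implies Box Dia (not p1 and not (not p1 and p2))) and (p2 and not p1), 0
2. not (Dia (not p1 and not (not p1 and p2)) implies Box Dia (not p1 and not (not p1 and p2))), 0   [and-rule on 1]
3. p2 and not p1, 0   [and-rule on 1]
4. Dia (not p1 and not (not p1 and p2)), 0   [neg-implies-rule on 2]
5. not Box Dia (not p1 and not (not p1 and p2)), 0   [neg-implies-rule on 2]
6. p2, 0   [and-rule on 3]
7. not p1, 0   [and-rule on 3]
8. not p1 and not (not p1 and p2), 1   [Dia-rule on 4: fresh world 1, 0R1]
9. not p1, 1   [and-rule on 8]
10. not (not p1 and p2), 1   [and-rule on 8]
11. not p2, 1   [neg-and-rule on 10 (branches; this branch)]
12. not Dia (not p1 and not (not p1 and p2)), 2   [neg-Box-rule on 5: fresh world 2, 0R2]
13. not (not p1 and not (not p1 and p2)), 2   [neg-Dia-rule on 12 via 2R2]
14. not p1 and p2, 2   [neg-and-rule on 13 (branches; this branch)]
15. not p1, 2   [and-rule on 14]
16. p2, 2   [and-rule on 14]
Accessibility: 0R0, 0R1, 0R2, 1R1, 2R2
Complete open branch: satisfiable in S4, hence also in K, T (this S4-model is also a K-model and a T-model).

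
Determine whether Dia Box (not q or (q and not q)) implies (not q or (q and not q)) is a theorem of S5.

Yes, valid

Tableau for the negation not (Dia Box (not q or (q and not q)) implies (not q or (q and not q))):
1. not (Dia Box (not q or (q and not q)) implies (not q or (q and not q))), 0
2. Dia Box (not q or (q and not q)), 0
3. not (not q or (q and not q)), 0
4. q, 0
5. not (q and not q), 0
6. Box (not q or (q and not q)), 1
7. not q or (q and not q), 0
8. not q or (q and not q), 1
9. q and not q, 0
10. not q, 0
Accessibility: 0R0, 0R1, 1R0, 1R1
Branch closes: q and not q both at 0.
Every branch of the negation's tableau closes; the branch above is one of them.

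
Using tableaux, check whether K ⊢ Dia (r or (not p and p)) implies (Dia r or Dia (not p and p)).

Valid in K

Tableau for the negation not (Dia (r or (not p and p)) implies (Dia r or Dia (not p and p))):
1. not (Dia (r or (not p and p)) implies (Dia r or Dia (not p and p))), 0
2. Dia (r or (not p and p)), 0   [neg-implies-rule on 1]
3. not (Dia r or Dia (not p and p)), 0   [neg-implies-rule on 1]
4. not Dia r, 0   [neg-or-rule on 3]
5. not Dia (not p and p), 0   [neg-or-rule on 3]
6. r or (not p and p), 1   [Dia-rule on 2: fresh world 1, 0R1]
7. not r, 1   [neg-Dia-rule on 4 via 0R1]
8. not (not p and p), 1   [neg-Dia-rule on 5 via 0R1]
9. not p and p, 1   [or-rule on 6 (branches; this branch)]
10. not p, 1   [and-rule on 9]
11. p, 1   [and-rule on 9]
Accessibility: 0R1
Branch closes: p and not p both at 1.
Every branch of the negation's tableau closes; the branch above is one of them.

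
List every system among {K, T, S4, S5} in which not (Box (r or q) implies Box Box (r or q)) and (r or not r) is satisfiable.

K, T

S4-tableau for the formula:
1. not (Box (r or q) implies Box Box (r or q)) and (r or not r), 0
2. not (Box (r or q) implies Box Box (r or q)), 0   [and-rule on 1]
3. r or not r, 0   [and-rule on 1]
4. Box (r or q), 0   [neg-implies-rule on 2]
5. not Box Box (r or q), 0   [neg-implies-rule on 2]
6. r or q, 0   [Box-rule on 4 via 0R0]
7. not r, 0   [or-rule on 3 (branches; this branch)]
8. q, 0   [or-rule on 6 (branches; this branch)]
9. not Box (r or q), 1   [neg-Box-rule on 5: fresh world 1, 0R1]
10. r or q, 1   [Box-rule on 4 via 0R1]
11. q, 1   [or-rule on 10 (branches; this branch)]
12. not (r or q), 2   [neg-Box-rule on 9: fresh world 2, 1R2]
13. not r, 2   [neg-or-rule on 12]
14. not q, 2   [neg-or-rule on 12]
15. r or q, 2   [Box-rule on 4 via 0R2]
16. q, 2   [or-rule on 15 (branches; this branch)]
Accessibility: 0R0, 0R1, 0R2, 1R1, 1R2, 2R2
Branch closes: q and not q both at 2.
Every branch closes (one shown): unsatisfiable in S4, hence also in S5 (every S5-frame is an S4-frame).
T-tableau for the formula:
1. not (Box (r or q) implies Box Box (r or q)) and (r or not r), 0
2. not (Box (r or q) implies Box Box (r or q)), 0   [and-rule on 1]
3. r or not r, 0   [and-rule on 1]
4. Box (r or q), 0   [neg-implies-rule on 2]
5. not Box Box (r or q), 0   [neg-implies-rule on 2]
6. r or q, 0   [Box-rule on 4 via 0R0]
7. not r, 0   [or-rule on 3 (branches; this branch)]
8. q, 0   [or-rule on 6 (branches; this branch)]
9. not Box (r or q), 1   [neg-Box-rule on 5: fresh world 1, 0R1]
10. r or q, 1   [Box-rule on 4 via 0R1]
11. q, 1   [or-rule on 10 (branches; this branch)]
12. not (r or q), 2   [neg-Box-rule on 9: fresh world 2, 1R2]
13. not r, 2   [neg-or-rule on 12]
14. not q, 2   [neg-or-rule on 12]
Accessibility: 0R0, 0R1, 1R1, 1R2, 2R2
Complete open branch: satisfiable in T, hence also in K (this T-model is also a K-model).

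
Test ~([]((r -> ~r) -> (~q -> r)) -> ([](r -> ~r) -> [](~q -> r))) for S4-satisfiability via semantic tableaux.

No, unsatisfiable

1. ~([]((r -> ~r) -> (~q -> r)) -> ([](r -> ~r) -> [](~q -> r))), 0
2. []((r -> ~r) -> (~q -> r)), 0
3. ~([](r -> ~r) -> [](~q -> r)), 0
4. [](r -> ~r), 0
5. ~[](~q -> r), 0
6. (r -> ~r) -> (~q -> r), 0
7. r -> ~r, 0
8. ~q -> r, 0
9. ~r, 0
10. q, 0
11. ~(~q -> r), 1
12. ~q, 1
13. ~r, 1
14. (r -> ~r) -> (~q -> r), 1
15. r -> ~r, 1
16. ~q -> r, 1
17. r, 1
Accessibility: 0R0, 0R1, 1R1
Branch closes: r and ~r both at 1.
(One branch shown.) All branches close.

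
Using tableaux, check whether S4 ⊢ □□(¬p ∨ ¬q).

Not valid

Tableau for the negation ¬□□(¬p ∨ ¬q):
1. ¬□□(¬p ∨ ¬q), 0
2. ¬□(¬p ∨ ¬q), 1
3. ¬(¬p ∨ ¬q), 2
4. p, 2
5. q, 2
Accessibility: 0R0, 0R1, 0R2, 1R1, 1R2, 2R2
The negation has an open branch (countermodel exists).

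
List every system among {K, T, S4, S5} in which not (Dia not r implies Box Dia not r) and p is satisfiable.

S4-tableau for the formula:
1. not (Dia not r implies Box Dia not r) and p, w0
2. not (Dia not r implies Box Dia not r), w0
3. p, w0
4. Dia not r, w0
5. not Box Dia not r, w0
6. not r, w1
7. not Dia not r, w2
8. r, w2
Accessibility: w0Rw0, w0Rw1, w0Rw2, w1Rw1, w2Rw2
Complete open branch: satisfiable in S4, hence also in K, T (this S4-model is also a K-model and a T-model).
S5-tableau for the formula:
1. not (Dia not r implies Box Dia not r) and p, w0
2. not (Dia not r implies Box Dia not r), w0
3. p, w0
4. Dia not r, w0
5. not Box Dia not r, w0
6. not r, w1
7. not Dia not r, w2
8. r, w0
9. r, w1
Accessibility: w0Rw0, w0Rw1, w0Rw2, w1Rw0, w1Rw1, w1Rw2, w2Rw0, w2Rw1, w2Rw2
Branch closes: r and not r both at w1.
Every branch closes (one shown): unsatisfiable in S5.

K, T, S4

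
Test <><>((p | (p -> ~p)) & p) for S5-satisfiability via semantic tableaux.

1. <><>((p | (p -> ~p)) & p), 0
2. <>((p | (p -> ~p)) & p), 1
3. (p | (p -> ~p)) & p, 2
4. p | (p -> ~p), 2
5. p, 2
Accessibility: 0R0, 0R1, 0R2, 1R0, 1R1, 1R2, 2R0, 2R1, 2R2

Satisfiable (open branch found)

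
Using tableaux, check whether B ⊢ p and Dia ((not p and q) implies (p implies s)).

Tableau for the negation not (p and Dia ((not p and q) implies (p implies s))):
1. not (p and Dia ((not p and q) implies (p implies s))), u
2. not p, u
Accessibility: uRu
The negation has an open branch (countermodel exists).

Not valid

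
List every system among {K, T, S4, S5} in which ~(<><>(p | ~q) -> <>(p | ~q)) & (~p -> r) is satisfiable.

K, T

S4-tableau for the formula:
1. ~(<><>(p | ~q) -> <>(p | ~q)) & (~p -> r), u
2. ~(<><>(p | ~q) -> <>(p | ~q)), u
3. ~p -> r, u
4. <><>(p | ~q), u
5. ~<>(p | ~q), u
6. ~(p | ~q), u
7. ~p, u
8. q, u
9. r, u
10. <>(p | ~q), v
11. ~(p | ~q), v
12. ~p, v
13. q, v
14. p | ~q, w
15. ~(p | ~q), w
16. ~p, w
17. q, w
18. ~q, w
Accessibility: uRu, uRv, uRw, vRv, vRw, wRw
Branch closes: q and ~q both at w.
Every branch closes (one shown): unsatisfiable in S4, hence also in S5 (every S5-frame is an S4-frame).
T-tableau for the formula:
1. ~(<><>(p | ~q) -> <>(p | ~q)) & (~p -> r), u
2. ~(<><>(p | ~q) -> <>(p | ~q)), u
3. ~p -> r, u
4. <><>(p | ~q), u
5. ~<>(p | ~q), u
6. ~(p | ~q), u
7. ~p, u
8. q, u
9. r, u
10. <>(p | ~q), v
11. ~(p | ~q), v
12. ~p, v
13. q, v
14. p | ~q, w
15. ~q, w
Accessibility: uRu, uRv, vRv, vRw, wRw
Complete open branch: satisfiable in T, hence also in K (this T-model is also a K-model).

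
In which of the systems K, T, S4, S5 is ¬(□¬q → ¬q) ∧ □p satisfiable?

K-tableau for the formula:
1. ¬(□¬q → ¬q) ∧ □p, u
2. ¬(□¬q → ¬q), u   [∧-rule on 1]
3. □p, u   [∧-rule on 1]
4. □¬q, u   [¬→-rule on 2]
5. q, u   [¬→-rule on 2]
Complete open branch: satisfiable in K.
T-tableau for the formula:
1. ¬(□¬q → ¬q) ∧ □p, u
2. ¬(□¬q → ¬q), u   [∧-rule on 1]
3. □p, u   [∧-rule on 1]
4. □¬q, u   [¬→-rule on 2]
5. q, u   [¬→-rule on 2]
6. p, u   [□-rule on 3 via uRu]
7. ¬q, u   [□-rule on 4 via uRu]
Accessibility: uRu
Branch closes: q and ¬q both at u.
Every branch closes (one shown): unsatisfiable in T, hence also in S4, S5 (every S4/S5-frame is a T-frame).

K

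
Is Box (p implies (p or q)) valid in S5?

Yes, valid

Tableau for the negation not Box (p implies (p or q)):
1. not Box (p implies (p or q)), 0
2. not (p implies (p or q)), 1
3. p, 1
4. not (p or q), 1
5. not p, 1
6. not q, 1
Accessibility: 0R0, 0R1, 1R0, 1R1
Branch closes: p and not p both at 1.
All branches of the negation close; one closing branch shown above.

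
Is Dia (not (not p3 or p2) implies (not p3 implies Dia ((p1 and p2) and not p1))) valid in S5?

Valid in S5

Tableau for the negation not Dia (not (not p3 or p2) implies (not p3 implies Dia ((p1 and p2) and not p1))):
1. not Dia (not (not p3 or p2) implies (not p3 implies Dia ((p1 and p2) and not p1))), u
2. not (not (not p3 or p2) implies (not p3 implies Dia ((p1 and p2) and not p1))), u
3. not (not p3 or p2), u
4. not (not p3 implies Dia ((p1 and p2) and not p1)), u
5. p3, u
6. not p2, u
7. not p3, u
8. not Dia ((p1 and p2) and not p1), u
Accessibility: uRu
Branch closes: p3 and not p3 both at u.
All branches of the negation close; one closing branch shown above.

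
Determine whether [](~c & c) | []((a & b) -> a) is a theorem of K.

Valid in K

Tableau for the negation ~([](~c & c) | []((a & b) -> a)):
1. ~([](~c & c) | []((a & b) -> a)), 0
2. ~[](~c & c), 0
3. ~[]((a & b) -> a), 0
4. ~(~c & c), 1
5. ~c, 1
6. ~((a & b) -> a), 2
7. a & b, 2
8. ~a, 2
9. a, 2
10. b, 2
Accessibility: 0R1, 0R2
Branch closes: a and ~a both at 2.
All branches of the negation close; one closing branch shown above.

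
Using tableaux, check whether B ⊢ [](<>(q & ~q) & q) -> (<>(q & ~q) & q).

Yes, valid

Tableau for the negation ~([](<>(q & ~q) & q) -> (<>(q & ~q) & q)):
1. ~([](<>(q & ~q) & q) -> (<>(q & ~q) & q)), w0
2. [](<>(q & ~q) & q), w0
3. ~(<>(q & ~q) & q), w0
4. <>(q & ~q) & q, w0
5. <>(q & ~q), w0
6. q, w0
7. ~<>(q & ~q), w0
8. ~(q & ~q), w0
9. q & ~q, w1
10. q, w1
11. ~q, w1
Accessibility: w0Rw0, w0Rw1, w1Rw0, w1Rw1
Branch closes: q and ~q both at w1.
Every branch of the negation's tableau closes; the branch above is one of them.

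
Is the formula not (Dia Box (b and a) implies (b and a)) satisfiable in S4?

1. not (Dia Box (b and a) implies (b and a)), w0
2. Dia Box (b and a), w0
3. not (b and a), w0
4. not a, w0
5. Box (b and a), w1
6. b and a, w1
7. b, w1
8. a, w1
Accessibility: w0Rw0, w0Rw1, w1Rw1

Yes, satisfiable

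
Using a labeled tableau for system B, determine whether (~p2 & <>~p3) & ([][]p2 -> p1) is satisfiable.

1. (~p2 & <>~p3) & ([][]p2 -> p1), w0
2. ~p2 & <>~p3, w0
3. [][]p2 -> p1, w0
4. ~p2, w0
5. <>~p3, w0
6. p1, w0
7. ~p3, w1
Accessibility: w0Rw0, w0Rw1, w1Rw0, w1Rw1

Satisfiable (open branch found)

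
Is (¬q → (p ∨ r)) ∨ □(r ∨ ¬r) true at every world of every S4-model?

Yes, valid

Tableau for the negation ¬((¬q → (p ∨ r)) ∨ □(r ∨ ¬r)):
1. ¬((¬q → (p ∨ r)) ∨ □(r ∨ ¬r)), 0
2. ¬(¬q → (p ∨ r)), 0
3. ¬□(r ∨ ¬r), 0
4. ¬q, 0
5. ¬(p ∨ r), 0
6. ¬p, 0
7. ¬r, 0
8. ¬(r ∨ ¬r), 1
9. ¬r, 1
10. r, 1
Accessibility: 0R0, 0R1, 1R1
Branch closes: r and ¬r both at 1.
All branches of the negation close; one closing branch shown above.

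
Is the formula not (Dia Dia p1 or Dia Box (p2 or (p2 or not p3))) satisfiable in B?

1. not (Dia Dia p1 or Dia Box (p2 or (p2 or not p3))), 0
2. not Dia Dia p1, 0   [neg-or-rule on 1]
3. not Dia Box (p2 or (p2 or not p3)), 0   [neg-or-rule on 1]
4. not Dia p1, 0   [neg-Dia-rule on 2 via 0R0]
5. not Box (p2 or (p2 or not p3)), 0   [neg-Dia-rule on 3 via 0R0]
6. not p1, 0   [neg-Dia-rule on 4 via 0R0]
7. not (p2 or (p2 or not p3)), 1   [neg-Box-rule on 5: fresh world 1, 0R1]
8. not p2, 1   [neg-or-rule on 7]
9. not (p2 or not p3), 1   [neg-or-rule on 7]
10. p3, 1   [neg-or-rule on 9]
11. not Dia p1, 1   [neg-Dia-rule on 2 via 0R1]
12. not Box (p2 or (p2 or not p3)), 1   [neg-Dia-rule on 3 via 0R1]
13. not p1, 1   [neg-Dia-rule on 4 via 0R1]
14. not (p2 or (p2 or not p3)), 2   [neg-Box-rule on 12: fresh world 2, 1R2]
15. not p2, 2   [neg-or-rule on 14]
16. not (p2 or not p3), 2   [neg-or-rule on 14]
17. p3, 2   [neg-or-rule on 16]
18. not p1, 2   [neg-Dia-rule on 11 via 1R2]
Accessibility: 0R0, 0R1, 1R0, 1R1, 1R2, 2R1, 2R2

Yes, satisfiable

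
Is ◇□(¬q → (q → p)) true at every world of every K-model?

Tableau for the negation ¬◇□(¬q → (q → p)):
1. ¬◇□(¬q → (q → p)), 0
The negation has an open branch (countermodel exists).

No, not valid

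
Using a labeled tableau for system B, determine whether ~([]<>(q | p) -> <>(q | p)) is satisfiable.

1. ~([]<>(q | p) -> <>(q | p)), u
2. []<>(q | p), u   [~->-rule on 1]
3. ~<>(q | p), u   [~->-rule on 1]
4. <>(q | p), u   [[]-rule on 2 via uRu]
5. ~(q | p), u   [~<>-rule on 3 via uRu]
6. ~q, u   [~|-rule on 5]
7. ~p, u   [~|-rule on 5]
8. q | p, v   [<>-rule on 4: fresh world v, uRv]
9. <>(q | p), v   [[]-rule on 2 via uRv]
10. ~(q | p), v   [~<>-rule on 3 via uRv]
11. ~q, v   [~|-rule on 10]
12. ~p, v   [~|-rule on 10]
13. p, v   [|-rule on 8 (branches; this branch)]
Accessibility: uRu, uRv, vRu, vRv
Branch closes: p and ~p both at v.
(One branch shown.) All branches close.

Unsatisfiable (every branch closes)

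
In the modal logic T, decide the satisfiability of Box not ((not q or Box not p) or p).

Unsatisfiable

1. Box not ((not q or Box not p) or p), w0
2. not ((not q or Box not p) or p), w0
3. not (not q or Box not p), w0
4. not p, w0
5. q, w0
6. not Box not p, w0
7. p, w1
8. not ((not q or Box not p) or p), w1
9. not (not q or Box not p), w1
10. not p, w1
Accessibility: w0Rw0, w0Rw1, w1Rw1
Branch closes: p and not p both at w1.
(One branch shown.) All branches close.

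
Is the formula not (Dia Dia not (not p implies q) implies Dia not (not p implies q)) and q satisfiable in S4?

Unsatisfiable

1. not (Dia Dia not (not p implies q) implies Dia not (not p implies q)) and q, 0
2. not (Dia Dia not (not p implies q) implies Dia not (not p implies q)), 0
3. q, 0
4. Dia Dia not (not p implies q), 0
5. not Dia not (not p implies q), 0
6. not p implies q, 0
7. Dia not (not p implies q), 1
8. not p implies q, 1
9. q, 1
10. not (not p implies q), 2
11. not p, 2
12. not q, 2
13. not p implies q, 2
14. q, 2
Accessibility: 0R0, 0R1, 0R2, 1R1, 1R2, 2R2
Branch closes: q and not q both at 2.
All branches of the tableau close; one closing branch shown above.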